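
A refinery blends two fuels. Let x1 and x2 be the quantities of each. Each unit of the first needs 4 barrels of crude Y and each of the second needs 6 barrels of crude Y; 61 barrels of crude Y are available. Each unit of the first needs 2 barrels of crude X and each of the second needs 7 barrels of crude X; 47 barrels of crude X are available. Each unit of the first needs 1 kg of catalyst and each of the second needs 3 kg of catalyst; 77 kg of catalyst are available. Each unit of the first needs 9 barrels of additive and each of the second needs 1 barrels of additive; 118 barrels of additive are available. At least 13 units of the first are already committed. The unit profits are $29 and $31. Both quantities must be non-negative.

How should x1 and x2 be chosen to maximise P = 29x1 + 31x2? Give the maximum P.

x1 = 13, x2 = 1, maximum P = 408

Vertices and P = 29x1 + 31x2:
  (118/9, 0) → P = 3422/9
  (13, 0) → P = 377
  (13, 1) → P = 408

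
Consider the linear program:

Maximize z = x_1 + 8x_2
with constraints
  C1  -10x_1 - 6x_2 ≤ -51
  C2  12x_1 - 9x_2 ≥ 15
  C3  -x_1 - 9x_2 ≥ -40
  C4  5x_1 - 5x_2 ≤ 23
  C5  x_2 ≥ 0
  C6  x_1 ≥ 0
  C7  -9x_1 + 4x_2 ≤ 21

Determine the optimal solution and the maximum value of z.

Feasible corners and z = x_1 + 8x_2:
  (61/18, 77/27) → z = 1415/54
  (393/80, 5/16) → z = 593/80
  (55/13, 155/39) → z = 1405/39
  (407/50, 177/50) → z = 1823/50

At the optimal vertex, -x_1 - 9x_2 = -40 and 5x_1 - 5x_2 = 23.
Solving simultaneously gives x_1 = 407/50, x_2 = 177/50.

x_1 = 407/50, x_2 = 177/50, maximum z = 1823/50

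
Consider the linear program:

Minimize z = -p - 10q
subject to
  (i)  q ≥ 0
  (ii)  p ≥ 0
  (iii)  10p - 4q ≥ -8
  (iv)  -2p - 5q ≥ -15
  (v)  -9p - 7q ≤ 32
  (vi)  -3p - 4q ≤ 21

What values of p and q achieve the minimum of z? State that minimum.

p = 10/29, q = 83/29, minimum z = -840/29

Extreme points and z = -p - 10q:
  (0, 0) → z = 0
  (15/2, 0) → z = -15/2
  (0, 2) → z = -20
  (10/29, 83/29) → z = -840/29

At the optimal vertex, 10p - 4q = -8 and -2p - 5q = -15.
Solving simultaneously gives p = 10/29, q = 83/29.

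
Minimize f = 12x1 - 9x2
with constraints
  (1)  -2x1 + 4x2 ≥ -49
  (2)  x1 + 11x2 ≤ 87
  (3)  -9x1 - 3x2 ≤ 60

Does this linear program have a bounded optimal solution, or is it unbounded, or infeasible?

bounded optimum

Corner points and f = 12x1 - 9x2:
  (887/26, 125/26) → f = 9519/26
  (-31/14, -187/14) → f = 1311/14
  (-307/32, 281/32) → f = -6213/32
The feasible region has finitely many vertices and no improving ray; the minimum is -6213/32 at (-307/32, 281/32).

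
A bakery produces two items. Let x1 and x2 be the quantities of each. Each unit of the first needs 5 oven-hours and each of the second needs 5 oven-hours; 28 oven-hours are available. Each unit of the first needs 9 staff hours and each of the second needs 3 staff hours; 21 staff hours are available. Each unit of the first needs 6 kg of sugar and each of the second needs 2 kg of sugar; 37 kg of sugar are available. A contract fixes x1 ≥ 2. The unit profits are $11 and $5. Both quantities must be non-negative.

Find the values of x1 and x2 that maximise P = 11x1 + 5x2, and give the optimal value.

x1 = 2, x2 = 1, maximum P = 27

Extreme points and P = 11x1 + 5x2:
  (7/3, 0) → P = 77/3
  (2, 0) → P = 22
  (2, 1) → P = 27

The binding constraints are 9x1 + 3x2 = 21 and x1 = 2.
Solving simultaneously gives x1 = 2, x2 = 1.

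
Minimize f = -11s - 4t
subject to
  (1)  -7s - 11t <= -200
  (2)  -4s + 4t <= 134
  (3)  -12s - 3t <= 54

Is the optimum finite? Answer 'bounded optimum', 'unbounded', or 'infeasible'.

unbounded

From the feasible point (-337/36, 869/36), moving in the direction (4, 4) keeps every constraint satisfied while f decreases without bound.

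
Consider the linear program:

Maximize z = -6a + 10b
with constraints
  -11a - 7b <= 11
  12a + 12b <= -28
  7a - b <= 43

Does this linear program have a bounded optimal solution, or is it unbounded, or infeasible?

bounded optimum

Vertices and z = -6a + 10b:
  (4/3, -11/3) → z = -134/3
  (29/6, -55/6) → z = -362/3
  (61/12, -89/12) → z = -314/3
The feasible region has finitely many vertices and no improving ray; the maximum is -134/3 at (4/3, -11/3).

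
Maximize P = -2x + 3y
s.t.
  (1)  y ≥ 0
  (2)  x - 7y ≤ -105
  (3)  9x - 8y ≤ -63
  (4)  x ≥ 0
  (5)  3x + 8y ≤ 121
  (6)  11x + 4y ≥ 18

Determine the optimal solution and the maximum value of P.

The binding constraints are x = 0 and 3x + 8y = 121.
Solving simultaneously gives x = 0, y = 121/8.

x = 0, y = 121/8, maximum P = 363/8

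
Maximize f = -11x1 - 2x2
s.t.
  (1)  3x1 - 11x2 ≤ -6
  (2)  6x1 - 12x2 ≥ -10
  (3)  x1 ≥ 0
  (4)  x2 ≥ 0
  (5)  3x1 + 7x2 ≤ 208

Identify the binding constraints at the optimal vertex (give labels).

Feasible corners and f = -11x1 - 2x2:
  (0, 6/11) → f = -12/11
  (1123/27, 107/9) → f = -12995/27
  (0, 5/6) → f = -5/3
  (1213/39, 213/13) → f = -14621/39

The maximum is at (0, 6/11). Substituting into each constraint, equality holds for (1) and (3); the remaining constraints have slack.

(1) and (3)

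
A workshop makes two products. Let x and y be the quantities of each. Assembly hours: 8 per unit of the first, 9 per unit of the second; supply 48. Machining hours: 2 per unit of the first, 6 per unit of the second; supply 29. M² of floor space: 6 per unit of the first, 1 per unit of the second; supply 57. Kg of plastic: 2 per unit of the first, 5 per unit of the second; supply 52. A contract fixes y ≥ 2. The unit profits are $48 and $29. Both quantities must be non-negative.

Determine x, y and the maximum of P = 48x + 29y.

Vertices and P = 48x + 29y:
  (0, 29/6) → P = 841/6
  (0, 2) → P = 58
  (9/10, 68/15) → P = 524/3
  (15/4, 2) → P = 238

x = 15/4, y = 2, maximum P = 238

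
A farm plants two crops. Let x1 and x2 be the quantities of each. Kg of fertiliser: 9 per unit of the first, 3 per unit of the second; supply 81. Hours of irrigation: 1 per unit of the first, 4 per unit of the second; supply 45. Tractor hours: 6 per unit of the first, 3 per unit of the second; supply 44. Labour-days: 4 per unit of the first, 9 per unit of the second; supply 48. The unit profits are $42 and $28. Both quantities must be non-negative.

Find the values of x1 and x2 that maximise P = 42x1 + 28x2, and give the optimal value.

x1 = 6, x2 = 8/3, maximum P = 980/3

Feasible corners and P = 42x1 + 28x2:
  (0, 0) → P = 0
  (0, 16/3) → P = 448/3
  (22/3, 0) → P = 308
  (6, 8/3) → P = 980/3

The optimum lies where 6x1 + 3x2 = 44 and 4x1 + 9x2 = 48.
Solving simultaneously gives x1 = 6, x2 = 8/3.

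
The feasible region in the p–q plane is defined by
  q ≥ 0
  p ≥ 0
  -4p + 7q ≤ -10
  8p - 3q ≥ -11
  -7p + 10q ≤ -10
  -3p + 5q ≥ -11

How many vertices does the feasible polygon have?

Intersecting each pair of boundary lines and keeping only the points that satisfy every inequality leaves:
  (5/2, 0)
  (11/3, 0)
  (27, 14)

3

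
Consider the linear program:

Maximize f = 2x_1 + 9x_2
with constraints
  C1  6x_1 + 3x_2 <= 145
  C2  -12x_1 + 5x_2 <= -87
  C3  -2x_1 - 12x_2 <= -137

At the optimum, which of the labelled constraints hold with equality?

Vertices and f = 2x_1 + 9x_2:
  (493/33, 203/11) → f = 6467/33
  (443/22, 266/33) → f = 1241/11
  (247/22, 105/11) → f = 1192/11

The maximum is at (493/33, 203/11). Substituting into each constraint, equality holds for C1 and C2; the remaining constraints have slack.

C1 and C2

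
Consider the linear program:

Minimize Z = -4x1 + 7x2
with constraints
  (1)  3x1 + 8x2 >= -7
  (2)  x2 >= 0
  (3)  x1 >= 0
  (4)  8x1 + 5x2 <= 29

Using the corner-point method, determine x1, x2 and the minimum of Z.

x1 = 29/8, x2 = 0, minimum Z = -29/2

Extreme points and Z = -4x1 + 7x2:
  (0, 0) → Z = 0
  (29/8, 0) → Z = -29/2
  (0, 29/5) → Z = 203/5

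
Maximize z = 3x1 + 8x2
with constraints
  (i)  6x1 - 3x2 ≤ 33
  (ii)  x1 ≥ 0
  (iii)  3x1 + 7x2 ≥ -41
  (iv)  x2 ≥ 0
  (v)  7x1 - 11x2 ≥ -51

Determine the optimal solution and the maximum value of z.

The optimum lies where 6x1 - 3x2 = 33 and 7x1 - 11x2 = -51.
Solving simultaneously gives x1 = 172/15, x2 = 179/15.

x1 = 172/15, x2 = 179/15, maximum z = 1948/15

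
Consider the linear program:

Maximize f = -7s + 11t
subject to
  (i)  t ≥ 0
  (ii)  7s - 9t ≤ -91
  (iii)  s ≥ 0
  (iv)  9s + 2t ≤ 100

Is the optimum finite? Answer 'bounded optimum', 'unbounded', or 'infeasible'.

Feasible corners and f = -7s + 11t:
  (0, 91/9) → f = 1001/9
  (718/95, 1519/95) → f = 11683/95
  (0, 50) → f = 550
The feasible region has finitely many vertices and no improving ray; the maximum is 550 at (0, 50).

bounded optimum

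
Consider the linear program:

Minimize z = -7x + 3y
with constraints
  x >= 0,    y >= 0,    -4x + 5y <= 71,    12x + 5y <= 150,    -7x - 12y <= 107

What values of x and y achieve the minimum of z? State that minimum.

Vertices and z = -7x + 3y:
  (0, 0) → z = 0
  (0, 71/5) → z = 213/5
  (25/2, 0) → z = -175/2
  (79/16, 363/20) → z = 1591/80

The optimum lies where y = 0 and 12x + 5y = 150.
Solving simultaneously gives x = 25/2, y = 0.

x = 25/2, y = 0, minimum z = -175/2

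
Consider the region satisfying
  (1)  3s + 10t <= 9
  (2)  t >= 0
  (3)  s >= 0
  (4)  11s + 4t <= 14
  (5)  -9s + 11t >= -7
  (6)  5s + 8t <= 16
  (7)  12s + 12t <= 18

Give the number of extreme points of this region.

6

Of the 21 pairwise boundary intersections, those satisfying every inequality are:
  (0, 9/10)
  (6/7, 9/14)
  (0, 0)
  (7/9, 0)
  (182/157, 49/157)
  (8/7, 5/14)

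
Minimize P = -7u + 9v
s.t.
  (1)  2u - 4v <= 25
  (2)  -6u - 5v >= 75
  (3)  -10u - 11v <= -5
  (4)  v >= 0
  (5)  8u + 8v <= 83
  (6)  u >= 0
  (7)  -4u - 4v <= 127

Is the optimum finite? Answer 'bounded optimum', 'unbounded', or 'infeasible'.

The boundaries -6u - 5v = 75 and -10u - 11v = -5 meet at (-425/8, 195/4), but that point violates u ≥ 0. Every candidate vertex is excluded by some other constraint, so the feasible region is empty.

infeasible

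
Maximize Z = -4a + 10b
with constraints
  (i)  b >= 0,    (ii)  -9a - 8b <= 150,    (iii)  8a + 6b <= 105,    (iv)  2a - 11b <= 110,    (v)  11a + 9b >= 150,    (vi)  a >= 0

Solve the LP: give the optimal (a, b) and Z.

Extreme points and Z = -4a + 10b:
  (15/2, 15/2) → Z = 45
  (0, 35/2) → Z = 175
  (0, 50/3) → Z = 500/3

a = 0, b = 35/2, maximum Z = 175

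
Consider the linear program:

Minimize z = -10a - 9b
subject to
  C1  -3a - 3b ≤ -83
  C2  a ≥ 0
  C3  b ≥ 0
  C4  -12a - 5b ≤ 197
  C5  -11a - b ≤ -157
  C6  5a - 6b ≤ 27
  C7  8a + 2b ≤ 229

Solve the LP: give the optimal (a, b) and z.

a = 85/14, b = 1263/14, minimum z = -12217/14

Corner points and z = -10a - 9b:
  (194/15, 221/15) → z = -3929/15
  (193/11, 334/33) → z = -2932/11
  (85/14, 1263/14) → z = -12217/14
  (714/29, 929/58) → z = -22641/58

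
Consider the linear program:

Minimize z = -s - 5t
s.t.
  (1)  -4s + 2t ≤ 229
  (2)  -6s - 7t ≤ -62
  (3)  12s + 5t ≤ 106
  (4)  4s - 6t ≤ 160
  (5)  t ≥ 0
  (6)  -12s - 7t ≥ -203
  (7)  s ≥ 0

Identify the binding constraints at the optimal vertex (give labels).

Corner points and z = -s - 5t:
  (8, 2) → z = -18
  (0, 62/7) → z = -310/7
  (0, 106/5) → z = -106

The minimum is at (0, 106/5). Substituting into each constraint, equality holds for (3) and (7); the remaining constraints have slack.

(3) and (7)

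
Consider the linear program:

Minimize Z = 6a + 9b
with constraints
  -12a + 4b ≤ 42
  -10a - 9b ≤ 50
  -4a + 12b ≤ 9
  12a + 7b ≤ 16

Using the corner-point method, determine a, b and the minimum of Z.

a = 13, b = -20, minimum Z = -102

Feasible corners and Z = 6a + 9b:
  (-289/74, -45/37) → Z = -1272/37
  (-117/32, -15/32) → Z = -837/32
  (13, -20) → Z = -102
  (3/4, 1) → Z = 27/2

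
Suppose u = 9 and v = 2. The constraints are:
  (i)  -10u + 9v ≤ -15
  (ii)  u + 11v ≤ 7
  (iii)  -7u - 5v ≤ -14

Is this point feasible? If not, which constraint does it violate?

not feasible — violates (ii)

Constraint (ii): u + 11v = 31, which is not ≤ 7. All other constraints are satisfied.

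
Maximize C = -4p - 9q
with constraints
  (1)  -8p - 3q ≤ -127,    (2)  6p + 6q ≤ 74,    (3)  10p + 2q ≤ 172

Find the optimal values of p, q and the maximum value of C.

p = 131/7, q = -53/7, maximum C = -47/7

Vertices and C = -4p - 9q:
  (18, -17/3) → C = -21
  (131/7, -53/7) → C = -47/7
  (221/12, -73/12) → C = -227/12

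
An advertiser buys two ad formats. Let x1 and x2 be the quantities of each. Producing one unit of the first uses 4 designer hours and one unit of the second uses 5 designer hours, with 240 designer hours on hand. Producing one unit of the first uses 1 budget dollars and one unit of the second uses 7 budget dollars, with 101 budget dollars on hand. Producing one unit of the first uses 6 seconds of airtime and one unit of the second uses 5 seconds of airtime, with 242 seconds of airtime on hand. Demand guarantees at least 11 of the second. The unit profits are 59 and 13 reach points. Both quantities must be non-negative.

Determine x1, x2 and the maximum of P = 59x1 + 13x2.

x1 = 24, x2 = 11, maximum P = 1559

Feasible corners and P = 59x1 + 13x2:
  (0, 101/7) → P = 1313/7
  (0, 11) → P = 143
  (24, 11) → P = 1559

The optimum lies where x1 + 7x2 = 101 and x2 = 11.
Solving simultaneously gives x1 = 24, x2 = 11.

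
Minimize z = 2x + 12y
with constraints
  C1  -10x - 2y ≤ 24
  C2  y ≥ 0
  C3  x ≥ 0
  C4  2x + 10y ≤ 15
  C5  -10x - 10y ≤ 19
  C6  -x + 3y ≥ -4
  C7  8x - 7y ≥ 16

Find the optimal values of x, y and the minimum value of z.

x = 2, y = 0, minimum z = 4

Feasible corners and z = 2x + 12y:
  (4, 0) → z = 8
  (2, 0) → z = 4
  (85/16, 7/16) → z = 127/8
  (265/94, 44/47) → z = 793/47

At the optimal vertex, y = 0 and 8x - 7y = 16.
Solving simultaneously gives x = 2, y = 0.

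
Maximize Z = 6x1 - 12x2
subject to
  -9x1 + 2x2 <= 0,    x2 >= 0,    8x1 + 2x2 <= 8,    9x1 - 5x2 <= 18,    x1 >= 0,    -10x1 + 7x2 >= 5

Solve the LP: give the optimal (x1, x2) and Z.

x1 = 10/43, x2 = 45/43, maximum Z = -480/43

Extreme points and Z = 6x1 - 12x2:
  (8/17, 36/17) → Z = -384/17
  (10/43, 45/43) → Z = -480/43
  (23/38, 30/19) → Z = -291/19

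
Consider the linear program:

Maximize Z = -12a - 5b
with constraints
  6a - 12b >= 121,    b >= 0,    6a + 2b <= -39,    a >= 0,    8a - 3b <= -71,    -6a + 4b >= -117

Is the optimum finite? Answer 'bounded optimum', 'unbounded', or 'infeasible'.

infeasible

The boundaries 8a - 3b = -71 and -6a + 4b = -117 meet at (-635/14, -681/7), but that point violates b ≥ 0. Every candidate vertex is excluded by some other constraint, so the feasible region is empty.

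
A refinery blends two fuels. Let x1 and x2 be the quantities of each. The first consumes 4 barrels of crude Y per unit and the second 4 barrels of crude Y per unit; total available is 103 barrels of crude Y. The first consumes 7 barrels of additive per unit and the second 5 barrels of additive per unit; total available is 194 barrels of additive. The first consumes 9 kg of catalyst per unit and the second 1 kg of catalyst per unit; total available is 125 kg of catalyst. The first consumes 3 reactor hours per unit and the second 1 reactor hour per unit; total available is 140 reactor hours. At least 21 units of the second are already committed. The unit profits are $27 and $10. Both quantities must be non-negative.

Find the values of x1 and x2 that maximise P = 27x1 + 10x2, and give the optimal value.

x1 = 19/4, x2 = 21, maximum P = 1353/4

Corner points and P = 27x1 + 10x2:
  (0, 103/4) → P = 515/2
  (0, 21) → P = 210
  (19/4, 21) → P = 1353/4

At the optimal vertex, 4x1 + 4x2 = 103 and x2 = 21.
Solving simultaneously gives x1 = 19/4, x2 = 21.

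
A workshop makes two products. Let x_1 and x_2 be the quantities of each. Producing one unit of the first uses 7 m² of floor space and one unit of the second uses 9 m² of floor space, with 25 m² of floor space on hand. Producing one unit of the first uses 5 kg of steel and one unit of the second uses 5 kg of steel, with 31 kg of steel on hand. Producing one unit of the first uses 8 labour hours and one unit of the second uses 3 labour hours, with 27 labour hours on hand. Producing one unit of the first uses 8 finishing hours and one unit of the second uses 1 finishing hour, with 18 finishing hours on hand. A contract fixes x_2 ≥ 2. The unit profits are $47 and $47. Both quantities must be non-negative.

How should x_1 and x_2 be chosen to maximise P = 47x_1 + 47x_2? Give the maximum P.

Feasible corners and P = 47x_1 + 47x_2:
  (0, 25/9) → P = 1175/9
  (0, 2) → P = 94
  (1, 2) → P = 141

x_1 = 1, x_2 = 2, maximum P = 141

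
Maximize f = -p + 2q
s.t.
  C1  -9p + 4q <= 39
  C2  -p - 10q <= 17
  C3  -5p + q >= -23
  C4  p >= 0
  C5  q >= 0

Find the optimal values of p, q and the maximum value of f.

p = 131/11, q = 402/11, maximum f = 673/11

Extreme points and f = -p + 2q:
  (131/11, 402/11) → f = 673/11
  (0, 39/4) → f = 39/2
  (23/5, 0) → f = -23/5
  (0, 0) → f = 0

The optimum lies where -9p + 4q = 39 and -5p + q = -23.
Solving simultaneously gives p = 131/11, q = 402/11.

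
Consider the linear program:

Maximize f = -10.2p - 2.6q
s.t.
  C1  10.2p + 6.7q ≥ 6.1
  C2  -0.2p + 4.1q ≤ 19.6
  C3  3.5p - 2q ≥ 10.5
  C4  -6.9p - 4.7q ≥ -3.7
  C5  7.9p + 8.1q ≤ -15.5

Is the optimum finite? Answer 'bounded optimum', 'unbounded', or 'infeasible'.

bounded optimum

Extreme points and f = -10.2p - 2.6q:
  (15326/2969, -20629/2969) → f = -513449/14845
  (5141/938, -6809/938) → f = -86837/2345
The feasible region has finitely many vertices and no improving ray; the maximum is -513449/14845 at (15326/2969, -20629/2969).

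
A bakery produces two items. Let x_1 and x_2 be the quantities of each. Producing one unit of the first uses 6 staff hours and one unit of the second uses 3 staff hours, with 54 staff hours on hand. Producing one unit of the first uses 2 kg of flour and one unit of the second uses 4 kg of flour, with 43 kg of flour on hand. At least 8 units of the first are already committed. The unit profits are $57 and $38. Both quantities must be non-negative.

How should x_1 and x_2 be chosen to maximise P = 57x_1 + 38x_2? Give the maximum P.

x_1 = 8, x_2 = 2, maximum P = 532

The binding constraints are 6x_1 + 3x_2 = 54 and x_1 = 8.
Solving simultaneously gives x_1 = 8, x_2 = 2.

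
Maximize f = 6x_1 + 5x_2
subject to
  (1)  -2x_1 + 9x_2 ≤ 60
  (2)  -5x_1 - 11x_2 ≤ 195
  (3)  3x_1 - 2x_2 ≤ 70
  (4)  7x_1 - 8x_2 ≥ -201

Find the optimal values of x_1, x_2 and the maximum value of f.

The binding constraints are -2x_1 + 9x_2 = 60 and 3x_1 - 2x_2 = 70.
Solving simultaneously gives x_1 = 750/23, x_2 = 320/23.

x_1 = 750/23, x_2 = 320/23, maximum f = 6100/23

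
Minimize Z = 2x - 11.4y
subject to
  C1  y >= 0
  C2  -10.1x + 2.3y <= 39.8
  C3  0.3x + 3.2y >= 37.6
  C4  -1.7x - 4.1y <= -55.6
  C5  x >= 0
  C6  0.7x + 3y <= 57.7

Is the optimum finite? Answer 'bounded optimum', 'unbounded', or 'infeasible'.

bounded optimum

Vertices and Z = 2x - 11.4y:
  (0, 398/23) → Z = -22686/115
  (1331/3191, 61063/3191) → Z = -3467281/15955
  (2376/421, 4724/421) → Z = -245508/2105
  (3592/67, 901/134) → Z = 20483/670
  (0, 556/41) → Z = -31692/205
The feasible region has finitely many vertices and no improving ray; the minimum is -3467281/15955 at (1331/3191, 61063/3191).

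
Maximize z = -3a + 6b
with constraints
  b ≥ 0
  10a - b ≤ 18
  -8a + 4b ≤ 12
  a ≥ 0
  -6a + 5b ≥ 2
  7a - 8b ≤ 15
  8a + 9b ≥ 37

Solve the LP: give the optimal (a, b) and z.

a = 21/8, b = 33/4, maximum z = 333/8

At the optimal vertex, 10a - b = 18 and -8a + 4b = 12.
Solving simultaneously gives a = 21/8, b = 33/4.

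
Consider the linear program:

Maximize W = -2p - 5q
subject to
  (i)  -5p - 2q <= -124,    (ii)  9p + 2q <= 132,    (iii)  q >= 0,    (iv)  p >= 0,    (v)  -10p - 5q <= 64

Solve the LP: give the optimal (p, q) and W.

Corner points and W = -2p - 5q:
  (2, 57) → W = -289
  (0, 62) → W = -310
  (0, 66) → W = -330

p = 2, q = 57, maximum W = -289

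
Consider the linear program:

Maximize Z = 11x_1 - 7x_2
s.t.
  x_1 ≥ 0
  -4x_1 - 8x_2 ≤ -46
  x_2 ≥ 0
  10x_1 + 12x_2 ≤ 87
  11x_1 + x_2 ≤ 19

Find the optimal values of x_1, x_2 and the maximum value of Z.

Vertices and Z = 11x_1 - 7x_2:
  (0, 23/4) → Z = -161/4
  (0, 29/4) → Z = -203/4
  (53/42, 215/42) → Z = -461/21
  (141/122, 767/122) → Z = -1909/61

x_1 = 53/42, x_2 = 215/42, maximum Z = -461/21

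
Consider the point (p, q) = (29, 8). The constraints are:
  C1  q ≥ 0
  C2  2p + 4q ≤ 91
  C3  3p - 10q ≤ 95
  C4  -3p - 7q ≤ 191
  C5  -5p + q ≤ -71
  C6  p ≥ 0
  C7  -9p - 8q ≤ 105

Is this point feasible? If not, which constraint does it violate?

feasible

C1: 8 ≥ 0 ✓
C2: 90 ≤ 91 ✓
C3: 7 ≤ 95 ✓
C4: -143 ≤ 191 ✓
C5: -137 ≤ -71 ✓
C6: 29 ≥ 0 ✓
C7: -325 ≤ 105 ✓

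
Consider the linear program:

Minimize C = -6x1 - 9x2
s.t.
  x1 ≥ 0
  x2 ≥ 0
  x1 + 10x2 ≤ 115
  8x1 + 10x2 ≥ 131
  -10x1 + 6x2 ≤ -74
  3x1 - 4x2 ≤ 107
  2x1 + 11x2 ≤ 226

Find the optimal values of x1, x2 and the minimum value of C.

x1 = 45, x2 = 7, minimum C = -333

Corner points and C = -6x1 - 9x2:
  (131/8, 0) → C = -393/4
  (107/3, 0) → C = -214
  (715/53, 538/53) → C = -9132/53
  (45, 7) → C = -333
  (763/74, 359/74) → C = -7809/74

At the optimal vertex, x1 + 10x2 = 115 and 3x1 - 4x2 = 107.
Solving simultaneously gives x1 = 45, x2 = 7.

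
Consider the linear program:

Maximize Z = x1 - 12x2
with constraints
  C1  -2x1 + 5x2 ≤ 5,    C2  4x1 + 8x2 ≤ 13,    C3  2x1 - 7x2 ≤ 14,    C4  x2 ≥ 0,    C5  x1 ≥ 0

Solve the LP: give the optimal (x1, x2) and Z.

Feasible corners and Z = x1 - 12x2:
  (25/36, 23/18) → Z = -527/36
  (0, 1) → Z = -12
  (13/4, 0) → Z = 13/4
  (0, 0) → Z = 0

The binding constraints are 4x1 + 8x2 = 13 and x2 = 0.
Solving simultaneously gives x1 = 13/4, x2 = 0.

x1 = 13/4, x2 = 0, maximum Z = 13/4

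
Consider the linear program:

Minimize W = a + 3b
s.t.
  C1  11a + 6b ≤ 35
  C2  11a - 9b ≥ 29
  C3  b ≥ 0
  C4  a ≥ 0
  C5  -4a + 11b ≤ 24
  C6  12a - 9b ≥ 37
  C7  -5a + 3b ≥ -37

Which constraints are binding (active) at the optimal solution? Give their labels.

Feasible corners and W = a + 3b:
  (35/11, 0) → W = 35/11
  (179/57, 13/171) → W = 64/19
  (37/12, 0) → W = 37/12

The minimum is at (37/12, 0). Substituting into each constraint, equality holds for C3 and C6; the remaining constraints have slack.

C3 and C6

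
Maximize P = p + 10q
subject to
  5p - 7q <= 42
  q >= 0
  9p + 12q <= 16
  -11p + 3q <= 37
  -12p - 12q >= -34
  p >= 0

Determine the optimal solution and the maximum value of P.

p = 0, q = 4/3, maximum P = 40/3

Feasible corners and P = p + 10q:
  (16/9, 0) → P = 16/9
  (0, 0) → P = 0
  (0, 4/3) → P = 40/3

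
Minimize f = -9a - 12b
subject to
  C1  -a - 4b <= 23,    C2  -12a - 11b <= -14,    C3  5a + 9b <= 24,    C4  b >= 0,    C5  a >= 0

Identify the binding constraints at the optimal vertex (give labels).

Feasible corners and f = -9a - 12b:
  (7/6, 0) → f = -21/2
  (0, 14/11) → f = -168/11
  (24/5, 0) → f = -216/5
  (0, 8/3) → f = -32

The minimum is at (24/5, 0). Substituting into each constraint, equality holds for C3 and C4; the remaining constraints have slack.

C3 and C4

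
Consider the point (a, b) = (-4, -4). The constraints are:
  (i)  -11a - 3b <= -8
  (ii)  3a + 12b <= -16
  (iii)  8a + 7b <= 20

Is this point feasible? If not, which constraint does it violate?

not feasible — violates (i)

Constraint (i): -11a - 3b = 56, which is not ≤ -8. All other constraints are satisfied.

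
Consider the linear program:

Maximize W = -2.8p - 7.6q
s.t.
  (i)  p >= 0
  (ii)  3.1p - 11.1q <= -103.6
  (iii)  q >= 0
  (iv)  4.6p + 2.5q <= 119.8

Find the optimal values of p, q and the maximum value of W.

p = 0, q = 28/3, maximum W = -1064/15

Feasible corners and W = -2.8p - 7.6q:
  (0, 28/3) → W = -1064/15
  (0, 1198/25) → W = -45524/125
  (107078/5881, 84794/5881) → W = -4721264/29405

The optimum lies where p = 0 and 3.1p - 11.1q = -103.6.
Solving simultaneously gives p = 0, q = 28/3.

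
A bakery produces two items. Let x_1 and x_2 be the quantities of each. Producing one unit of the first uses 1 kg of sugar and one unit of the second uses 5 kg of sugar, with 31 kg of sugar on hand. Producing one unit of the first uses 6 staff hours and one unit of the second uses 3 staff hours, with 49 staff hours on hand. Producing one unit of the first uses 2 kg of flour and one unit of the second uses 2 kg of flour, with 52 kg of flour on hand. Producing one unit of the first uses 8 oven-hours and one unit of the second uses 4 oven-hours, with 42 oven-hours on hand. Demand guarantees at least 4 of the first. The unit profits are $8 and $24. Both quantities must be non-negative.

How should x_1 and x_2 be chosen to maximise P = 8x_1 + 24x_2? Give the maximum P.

Corner points and P = 8x_1 + 24x_2:
  (21/4, 0) → P = 42
  (4, 0) → P = 32
  (4, 5/2) → P = 92

At the optimal vertex, 8x_1 + 4x_2 = 42 and x_1 = 4.
Solving simultaneously gives x_1 = 4, x_2 = 5/2.

x_1 = 4, x_2 = 5/2, maximum P = 92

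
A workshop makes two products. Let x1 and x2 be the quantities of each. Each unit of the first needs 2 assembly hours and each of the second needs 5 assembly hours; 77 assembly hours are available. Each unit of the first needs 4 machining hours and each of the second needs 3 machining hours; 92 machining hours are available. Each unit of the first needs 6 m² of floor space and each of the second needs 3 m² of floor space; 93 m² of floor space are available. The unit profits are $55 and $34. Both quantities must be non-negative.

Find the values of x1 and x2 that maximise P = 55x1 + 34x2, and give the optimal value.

x1 = 39/4, x2 = 23/2, maximum P = 3709/4

Extreme points and P = 55x1 + 34x2:
  (0, 0) → P = 0
  (0, 77/5) → P = 2618/5
  (31/2, 0) → P = 1705/2
  (39/4, 23/2) → P = 3709/4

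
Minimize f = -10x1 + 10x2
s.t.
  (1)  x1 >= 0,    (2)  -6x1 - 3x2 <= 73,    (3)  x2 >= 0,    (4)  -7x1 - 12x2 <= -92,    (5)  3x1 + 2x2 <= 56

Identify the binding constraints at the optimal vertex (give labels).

(3) and (5)

Corner points and f = -10x1 + 10x2:
  (0, 23/3) → f = 230/3
  (0, 28) → f = 280
  (92/7, 0) → f = -920/7
  (56/3, 0) → f = -560/3

The minimum is at (56/3, 0). Substituting into each constraint, equality holds for (3) and (5); the remaining constraints have slack.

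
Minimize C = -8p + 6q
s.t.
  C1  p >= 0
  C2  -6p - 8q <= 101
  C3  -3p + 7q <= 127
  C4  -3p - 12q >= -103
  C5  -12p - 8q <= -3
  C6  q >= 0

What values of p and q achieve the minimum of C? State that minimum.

Feasible corners and C = -8p + 6q:
  (0, 103/12) → C = 103/2
  (0, 3/8) → C = 9/4
  (103/3, 0) → C = -824/3
  (1/4, 0) → C = -2

p = 103/3, q = 0, minimum C = -824/3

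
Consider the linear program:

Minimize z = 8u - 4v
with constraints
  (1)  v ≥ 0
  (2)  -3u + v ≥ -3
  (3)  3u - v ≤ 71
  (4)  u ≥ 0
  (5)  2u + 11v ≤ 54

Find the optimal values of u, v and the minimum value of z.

Feasible corners and z = 8u - 4v:
  (1, 0) → z = 8
  (0, 0) → z = 0
  (87/35, 156/35) → z = 72/35
  (0, 54/11) → z = -216/11

u = 0, v = 54/11, minimum z = -216/11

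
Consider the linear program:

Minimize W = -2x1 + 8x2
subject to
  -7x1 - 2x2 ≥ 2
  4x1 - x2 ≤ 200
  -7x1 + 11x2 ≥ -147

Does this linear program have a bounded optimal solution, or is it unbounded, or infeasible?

unbounded

From the feasible point (272/91, -149/13), moving in the direction (-11, -7) keeps every constraint satisfied while W decreases without bound.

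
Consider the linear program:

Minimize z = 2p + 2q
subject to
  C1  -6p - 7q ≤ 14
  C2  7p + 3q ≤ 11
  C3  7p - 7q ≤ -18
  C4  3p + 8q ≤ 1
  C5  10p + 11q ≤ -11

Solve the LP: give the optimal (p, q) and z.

p = -119/27, q = 16/9, minimum z = -142/27

Feasible corners and z = 2p + 2q:
  (-32/13, 10/91) → z = -428/91
  (-119/27, 16/9) → z = -142/27
  (-275/147, 103/147) → z = -344/147
  (-99/47, 43/47) → z = -112/47

The optimum lies where -6p - 7q = 14 and 3p + 8q = 1.
Solving simultaneously gives p = -119/27, q = 16/9.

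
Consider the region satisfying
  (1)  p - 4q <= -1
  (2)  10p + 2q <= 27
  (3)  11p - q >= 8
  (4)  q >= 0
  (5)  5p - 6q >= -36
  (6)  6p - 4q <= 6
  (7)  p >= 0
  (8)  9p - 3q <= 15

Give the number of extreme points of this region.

Intersecting each pair of boundary lines and keeping only the points that satisfy every inequality leaves:
  (33/43, 19/43)
  (7/5, 3/5)
  (43/32, 217/32)
  (30/13, 51/26)

4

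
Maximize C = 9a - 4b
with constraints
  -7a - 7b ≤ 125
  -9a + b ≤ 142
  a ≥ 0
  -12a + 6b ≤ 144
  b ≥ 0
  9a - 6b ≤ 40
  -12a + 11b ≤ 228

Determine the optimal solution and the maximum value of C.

Vertices and C = 9a - 4b:
  (0, 0) → C = 0
  (0, 228/11) → C = -912/11
  (40/9, 0) → C = 40
  (1808/27, 844/9) → C = 2048/9

At the optimal vertex, 9a - 6b = 40 and -12a + 11b = 228.
Solving simultaneously gives a = 1808/27, b = 844/9.

a = 1808/27, b = 844/9, maximum C = 2048/9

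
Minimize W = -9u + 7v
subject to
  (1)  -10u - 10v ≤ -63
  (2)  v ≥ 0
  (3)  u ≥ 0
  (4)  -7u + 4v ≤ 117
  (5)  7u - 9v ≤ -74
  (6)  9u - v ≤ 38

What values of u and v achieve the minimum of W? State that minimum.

Vertices and W = -9u + 7v:
  (0, 117/4) → W = 819/4
  (0, 74/9) → W = 518/9
  (269/29, 1319/29) → W = 6812/29
  (208/37, 466/37) → W = 1390/37

The binding constraints are 7u - 9v = -74 and 9u - v = 38.
Solving simultaneously gives u = 208/37, v = 466/37.

u = 208/37, v = 466/37, minimum W = 1390/37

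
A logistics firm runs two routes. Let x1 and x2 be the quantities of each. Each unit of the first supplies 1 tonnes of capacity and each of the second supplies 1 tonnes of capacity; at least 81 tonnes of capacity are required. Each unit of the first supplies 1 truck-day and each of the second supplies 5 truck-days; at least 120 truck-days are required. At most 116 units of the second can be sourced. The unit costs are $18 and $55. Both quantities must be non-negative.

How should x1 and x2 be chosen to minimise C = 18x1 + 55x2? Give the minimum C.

x1 = 285/4, x2 = 39/4, minimum C = 7275/4

Vertices and C = 18x1 + 55x2:
  (0, 81) → C = 4455
  (0, 116) → C = 6380
  (120, 0) → C = 2160
  (285/4, 39/4) → C = 7275/4
The feasible region is unbounded (it extends along (1, 0)), but C strictly increases along every unbounded feasible direction, so there is no improving ray and the minimum is attained at a vertex.

At the optimal vertex, x1 + x2 = 81 and x1 + 5x2 = 120.
Solving simultaneously gives x1 = 285/4, x2 = 39/4.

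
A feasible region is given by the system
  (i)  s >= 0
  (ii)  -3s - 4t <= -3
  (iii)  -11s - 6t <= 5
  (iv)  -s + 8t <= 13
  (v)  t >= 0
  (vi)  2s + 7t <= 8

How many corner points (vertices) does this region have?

4

Pairwise boundary intersections that survive every other constraint:
  (0, 3/4)
  (0, 8/7)
  (1, 0)
  (4, 0)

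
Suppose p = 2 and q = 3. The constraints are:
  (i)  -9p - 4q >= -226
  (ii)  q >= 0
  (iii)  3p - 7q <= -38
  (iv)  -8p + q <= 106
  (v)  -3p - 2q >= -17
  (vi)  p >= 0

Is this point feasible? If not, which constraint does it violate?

Constraint (iii): 3p - 7q = -15, which is not ≤ -38. All other constraints are satisfied.

not feasible — violates (iii)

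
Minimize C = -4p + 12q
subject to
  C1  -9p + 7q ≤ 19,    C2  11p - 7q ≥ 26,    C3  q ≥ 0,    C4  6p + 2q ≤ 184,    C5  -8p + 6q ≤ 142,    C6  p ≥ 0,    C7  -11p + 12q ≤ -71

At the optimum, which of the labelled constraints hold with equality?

Extreme points and C = -4p + 12q:
  (92/3, 0) → C = -368/3
  (71/11, 0) → C = -284/11
  (25, 17) → C = 104

The minimum is at (92/3, 0). Substituting into each constraint, equality holds for C3 and C4; the remaining constraints have slack.

C3 and C4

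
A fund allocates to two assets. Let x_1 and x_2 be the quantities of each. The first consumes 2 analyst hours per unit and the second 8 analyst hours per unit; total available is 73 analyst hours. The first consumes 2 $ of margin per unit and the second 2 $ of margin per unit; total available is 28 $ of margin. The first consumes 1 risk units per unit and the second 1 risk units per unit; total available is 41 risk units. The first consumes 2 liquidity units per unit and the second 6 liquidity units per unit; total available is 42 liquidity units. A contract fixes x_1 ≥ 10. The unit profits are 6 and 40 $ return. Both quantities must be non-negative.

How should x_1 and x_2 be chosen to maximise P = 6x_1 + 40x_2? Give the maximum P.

x_1 = 10, x_2 = 11/3, maximum P = 620/3

Feasible corners and P = 6x_1 + 40x_2:
  (14, 0) → P = 84
  (10, 0) → P = 60
  (21/2, 7/2) → P = 203
  (10, 11/3) → P = 620/3

At the optimal vertex, 2x_1 + 6x_2 = 42 and x_1 = 10.
Solving simultaneously gives x_1 = 10, x_2 = 11/3.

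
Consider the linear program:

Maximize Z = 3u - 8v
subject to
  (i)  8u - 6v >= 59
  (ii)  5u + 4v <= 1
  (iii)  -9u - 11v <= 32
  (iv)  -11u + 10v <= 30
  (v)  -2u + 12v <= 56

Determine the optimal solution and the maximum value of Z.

u = 139/19, v = -169/19, maximum Z = 1769/19

Feasible corners and Z = 3u - 8v:
  (121/31, -287/62) → Z = 1511/31
  (457/142, -787/142) → Z = 7667/142
  (139/19, -169/19) → Z = 1769/19

The optimum lies where 5u + 4v = 1 and -9u - 11v = 32.
Solving simultaneously gives u = 139/19, v = -169/19.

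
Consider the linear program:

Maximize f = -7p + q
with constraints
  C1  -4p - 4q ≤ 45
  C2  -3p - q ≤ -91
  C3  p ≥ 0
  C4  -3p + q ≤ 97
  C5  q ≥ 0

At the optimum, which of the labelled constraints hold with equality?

C3 and C4

Vertices and f = -7p + q:
  (0, 91) → f = 91
  (91/3, 0) → f = -637/3
  (0, 97) → f = 97
The feasible region is unbounded (it extends along (1, 3), (1, 0)), but f strictly decreases along every unbounded feasible direction, so there is no improving ray and the maximum is attained at a vertex.

The maximum is at (0, 97). Substituting into each constraint, equality holds for C3 and C4; the remaining constraints have slack.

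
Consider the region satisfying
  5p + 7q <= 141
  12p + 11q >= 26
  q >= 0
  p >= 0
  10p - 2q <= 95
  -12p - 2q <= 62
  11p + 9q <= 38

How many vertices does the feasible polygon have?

4

Intersecting each pair of boundary lines and keeping only the points that satisfy every inequality leaves:
  (13/6, 0)
  (0, 26/11)
  (38/11, 0)
  (0, 38/9)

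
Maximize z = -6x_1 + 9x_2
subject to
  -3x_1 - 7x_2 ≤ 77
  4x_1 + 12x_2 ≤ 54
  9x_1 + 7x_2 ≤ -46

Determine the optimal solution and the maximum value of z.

x_1 = -651/4, x_2 = 235/4, maximum z = 6021/4

Vertices and z = -6x_1 + 9x_2:
  (-651/4, 235/4) → z = 6021/4
  (31/6, -185/14) → z = -2099/14
  (-93/8, 67/8) → z = 1161/8

The binding constraints are -3x_1 - 7x_2 = 77 and 4x_1 + 12x_2 = 54.
Solving simultaneously gives x_1 = -651/4, x_2 = 235/4.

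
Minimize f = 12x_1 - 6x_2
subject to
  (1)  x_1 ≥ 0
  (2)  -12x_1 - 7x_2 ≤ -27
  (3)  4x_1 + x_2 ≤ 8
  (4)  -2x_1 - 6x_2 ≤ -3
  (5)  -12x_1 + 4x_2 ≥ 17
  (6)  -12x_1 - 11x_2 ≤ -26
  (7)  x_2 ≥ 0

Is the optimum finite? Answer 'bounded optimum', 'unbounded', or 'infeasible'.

bounded optimum

Vertices and f = 12x_1 - 6x_2:
  (0, 8) → f = -48
  (0, 17/4) → f = -51/2
  (15/28, 41/7) → f = -201/7
The feasible region has finitely many vertices and no improving ray; the minimum is -48 at (0, 8).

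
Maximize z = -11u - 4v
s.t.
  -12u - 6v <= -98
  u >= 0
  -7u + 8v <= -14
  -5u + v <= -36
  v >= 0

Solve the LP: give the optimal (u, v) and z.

u = 157/21, v = 29/21, maximum z = -1843/21

Corner points and z = -11u - 4v:
  (157/21, 29/21) → z = -1843/21
  (49/6, 0) → z = -539/6
  (274/33, 182/33) → z = -3742/33
The feasible region is unbounded (it extends along (8, 7), (1, 0)), but z strictly decreases along every unbounded feasible direction, so there is no improving ray and the maximum is attained at a vertex.

The optimum lies where -12u - 6v = -98 and -5u + v = -36.
Solving simultaneously gives u = 157/21, v = 29/21.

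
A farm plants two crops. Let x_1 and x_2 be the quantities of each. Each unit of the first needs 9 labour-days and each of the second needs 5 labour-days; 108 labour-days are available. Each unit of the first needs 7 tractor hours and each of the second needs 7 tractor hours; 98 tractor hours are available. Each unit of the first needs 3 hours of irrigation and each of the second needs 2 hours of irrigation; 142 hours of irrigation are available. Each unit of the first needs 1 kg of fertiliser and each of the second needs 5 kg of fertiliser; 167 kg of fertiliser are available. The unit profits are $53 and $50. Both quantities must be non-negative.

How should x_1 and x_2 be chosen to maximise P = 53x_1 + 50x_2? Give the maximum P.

x_1 = 19/2, x_2 = 9/2, maximum P = 1457/2

Feasible corners and P = 53x_1 + 50x_2:
  (0, 0) → P = 0
  (0, 14) → P = 700
  (12, 0) → P = 636
  (19/2, 9/2) → P = 1457/2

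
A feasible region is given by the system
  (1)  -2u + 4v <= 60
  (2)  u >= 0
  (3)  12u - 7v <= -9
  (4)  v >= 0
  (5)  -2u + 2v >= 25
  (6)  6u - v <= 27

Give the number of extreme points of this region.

Intersecting each pair of boundary lines and keeping only the points that satisfy every inequality leaves:
  (0, 15)
  (5, 35/2)
  (0, 25/2)

3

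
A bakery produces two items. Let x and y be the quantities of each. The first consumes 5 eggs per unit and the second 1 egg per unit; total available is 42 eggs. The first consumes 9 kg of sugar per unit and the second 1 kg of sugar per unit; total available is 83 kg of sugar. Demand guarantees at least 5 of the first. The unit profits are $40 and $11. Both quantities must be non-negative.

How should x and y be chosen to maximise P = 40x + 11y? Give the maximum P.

x = 5, y = 17, maximum P = 387

Feasible corners and P = 40x + 11y:
  (42/5, 0) → P = 336
  (5, 0) → P = 200
  (5, 17) → P = 387

The binding constraints are 5x + y = 42 and x = 5.
Solving simultaneously gives x = 5, y = 17.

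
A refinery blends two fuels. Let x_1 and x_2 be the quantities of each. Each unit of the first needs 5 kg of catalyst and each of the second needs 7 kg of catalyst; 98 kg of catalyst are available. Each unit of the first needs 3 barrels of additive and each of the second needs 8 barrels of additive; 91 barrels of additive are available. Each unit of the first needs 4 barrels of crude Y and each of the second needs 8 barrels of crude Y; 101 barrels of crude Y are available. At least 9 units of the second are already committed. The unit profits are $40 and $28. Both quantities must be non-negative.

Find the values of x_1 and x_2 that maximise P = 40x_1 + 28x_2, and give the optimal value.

x_1 = 19/3, x_2 = 9, maximum P = 1516/3

Corner points and P = 40x_1 + 28x_2:
  (0, 91/8) → P = 637/2
  (0, 9) → P = 252
  (19/3, 9) → P = 1516/3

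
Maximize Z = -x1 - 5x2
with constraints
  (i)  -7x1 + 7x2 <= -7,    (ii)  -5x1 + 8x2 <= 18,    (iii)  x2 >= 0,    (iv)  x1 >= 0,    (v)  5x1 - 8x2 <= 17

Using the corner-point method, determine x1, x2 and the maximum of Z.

The feasible region is unbounded (it extends along (8, 5)), but Z strictly decreases along every unbounded feasible direction, so there is no improving ray and the maximum is attained at a vertex.

x1 = 1, x2 = 0, maximum Z = -1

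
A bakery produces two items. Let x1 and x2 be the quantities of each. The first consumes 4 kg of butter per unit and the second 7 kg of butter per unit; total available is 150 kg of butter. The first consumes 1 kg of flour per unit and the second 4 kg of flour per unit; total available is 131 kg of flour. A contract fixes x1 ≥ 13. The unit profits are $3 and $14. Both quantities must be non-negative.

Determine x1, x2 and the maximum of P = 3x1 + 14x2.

Corner points and P = 3x1 + 14x2:
  (75/2, 0) → P = 225/2
  (13, 0) → P = 39
  (13, 14) → P = 235

x1 = 13, x2 = 14, maximum P = 235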